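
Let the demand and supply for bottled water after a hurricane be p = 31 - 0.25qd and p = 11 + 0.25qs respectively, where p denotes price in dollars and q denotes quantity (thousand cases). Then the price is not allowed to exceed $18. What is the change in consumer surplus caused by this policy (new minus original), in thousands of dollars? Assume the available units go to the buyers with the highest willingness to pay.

66

Rearranging demand gives qd = 124 - 4p; rearranging supply gives qs = 4p - 44. Equilibrium: 124 - 4p = 4p - 44, so 168 = 8p and p* = 21, q* = 40.
Since 18 < 21, the ceiling is binding.
At p = 18: qd = 124 - 4·18 = 52 and qs = 4·18 - 44 = 28.
Consumer surplus without the control is ½ · (31 - 21) · 40 = 200.
With the ceiling, 28 units are sold at 18 (assume they go to the highest-value buyers). The demand price at q = 28 is 24, so CS = ½ · [(31 - 18) + (24 - 18)] · 28 = 266.
Change in consumer surplus = 266 - 200 = 66.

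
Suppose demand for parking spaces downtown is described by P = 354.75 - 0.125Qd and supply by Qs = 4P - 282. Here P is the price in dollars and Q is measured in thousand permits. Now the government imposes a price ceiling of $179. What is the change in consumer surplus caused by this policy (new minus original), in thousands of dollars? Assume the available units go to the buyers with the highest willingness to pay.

28593

Rearranging demand gives Qd = 2838 - 8P. Setting quantity demanded equal to quantity supplied, 2838 - 8P = 4P - 282, gives P* = 260 and Q* = 758.
The ceiling of 179 is below the equilibrium price 260, so it binds.
At P = 179: Qd = 2838 - 8·179 = 1406 and Qs = 4·179 - 282 = 434.
Consumer surplus without the control is ½ · (354.75 - 260) · 758 = 35910.25.
With the ceiling, 434 units are sold at 179 (assume they go to the highest-value buyers). The demand price at Q = 434 is 300.5, so CS = ½ · [(354.75 - 179) + (300.5 - 179)] · 434 = 64503.25.
Change in consumer surplus = 64503.25 - 35910.25 = 28593.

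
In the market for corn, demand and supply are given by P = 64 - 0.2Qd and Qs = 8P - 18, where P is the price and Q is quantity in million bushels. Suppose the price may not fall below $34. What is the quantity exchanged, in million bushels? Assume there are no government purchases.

Rearranging demand gives Qd = 320 - 5P. Setting quantity demanded equal to quantity supplied, 320 - 5P = 8P - 18, gives P* = 26 and Q* = 190.
The floor of 34 is above the equilibrium price 26, so it binds.
At P = 34: Qd = 320 - 5·34 = 150 and Qs = 8·34 - 18 = 254.
The quantity actually transacted is the short side, demand: 150.

150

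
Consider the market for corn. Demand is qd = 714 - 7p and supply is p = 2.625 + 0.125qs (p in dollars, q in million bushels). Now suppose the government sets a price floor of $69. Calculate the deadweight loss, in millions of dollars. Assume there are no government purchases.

Rearranging supply gives qs = 8p - 21. Setting quantity demanded equal to quantity supplied, 714 - 7p = 8p - 21, gives p* = 49 and q* = 371.
Because the floor (69) lies above the market-clearing price, it is binding.
At p = 69: qd = 714 - 7·69 = 231 and qs = 8·69 - 21 = 531.
Quantity traded falls to 231. At q = 231 the demand price is (714 - 231)/7 = 69 and the supply price is (21 + 231)/8 = 31.5.
Deadweight loss = ½ · (69 - 31.5) · (371 - 231) = ½ · 37.5 · 140 = 2625.

2625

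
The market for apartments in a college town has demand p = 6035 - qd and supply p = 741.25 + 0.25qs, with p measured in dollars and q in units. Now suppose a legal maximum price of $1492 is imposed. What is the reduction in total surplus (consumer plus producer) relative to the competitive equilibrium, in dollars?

Rearranging demand gives qd = 6035 - p; rearranging supply gives qs = 4p - 2965. In a free market, 6035 - p = 4p - 2965 gives the equilibrium p* = 1800, q* = 4235.
Since 1492 < 1800, the ceiling is binding.
At p = 1492: qd = 6035 - 1492 = 4543 and qs = 4·1492 - 2965 = 3003.
Quantity traded falls to 3003. At q = 3003 the demand price is 6035 - 3003 = 3032 and the supply price is (2965 + 3003)/4 = 1492.
Deadweight loss = ½ · (3032 - 1492) · (4235 - 3003) = ½ · 1540 · 1232 = 948640.

948640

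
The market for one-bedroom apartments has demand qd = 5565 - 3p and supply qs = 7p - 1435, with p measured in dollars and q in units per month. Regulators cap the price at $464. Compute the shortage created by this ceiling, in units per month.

In a free market, 5565 - 3p = 7p - 1435 gives the equilibrium p* = 700, q* = 3465.
The ceiling of 464 is below the equilibrium price 700, so it binds.
At p = 464: qd = 5565 - 3·464 = 4173 and qs = 7·464 - 1435 = 1813.
Shortage = qd - qs = 4173 - 1813 = 2360.

2360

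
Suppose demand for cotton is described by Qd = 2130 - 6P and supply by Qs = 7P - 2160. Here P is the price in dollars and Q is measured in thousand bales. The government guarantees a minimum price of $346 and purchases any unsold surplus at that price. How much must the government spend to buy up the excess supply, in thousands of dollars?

71968

Setting quantity demanded equal to quantity supplied, 2130 - 6P = 7P - 2160, gives P* = 330 and Q* = 150.
The floor of 346 is above the equilibrium price 330, so it binds.
At P = 346: Qd = 2130 - 6·346 = 54 and Qs = 7·346 - 2160 = 262.
Surplus = Qs - Qd = 208.
Government expenditure = surplus × support price = 208 × 346 = 71968.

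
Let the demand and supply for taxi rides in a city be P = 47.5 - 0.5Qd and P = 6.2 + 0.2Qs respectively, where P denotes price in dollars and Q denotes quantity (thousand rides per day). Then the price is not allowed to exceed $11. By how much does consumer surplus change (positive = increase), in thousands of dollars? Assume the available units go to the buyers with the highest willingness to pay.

Rearranging demand gives Qd = 95 - 2P; rearranging supply gives Qs = 5P - 31. In a free market, 95 - 2P = 5P - 31 gives the equilibrium P* = 18, Q* = 59.
Because the ceiling (11) lies below the market-clearing price, it is binding.
At P = 11: Qd = 95 - 2·11 = 73 and Qs = 5·11 - 31 = 24.
Consumer surplus without the control is ½ · (47.5 - 18) · 59 = 870.25.
With the ceiling, 24 units are sold at 11 (assume they go to the highest-value buyers). The demand price at Q = 24 is 35.5, so CS = ½ · [(47.5 - 11) + (35.5 - 11)] · 24 = 732.
Change in consumer surplus = 732 - 870.25 = -138.25.

-138.25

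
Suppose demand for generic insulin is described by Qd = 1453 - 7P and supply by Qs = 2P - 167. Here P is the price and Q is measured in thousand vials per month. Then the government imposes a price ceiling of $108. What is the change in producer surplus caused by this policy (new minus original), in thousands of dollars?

Without the control the market clears where 1453 - 7P = 2P - 167, i.e. P* = 180 and Q* = 193.
Since 108 < 180, the ceiling is binding.
At P = 108: Qd = 1453 - 7·108 = 697 and Qs = 2·108 - 167 = 49.
Producer surplus without the control is ½ · (180 - 83.5) · 193 = 9312.25.
With the ceiling, producers sell 49 units at 108, so PS = ½ · (108 - 83.5) · 49 = 600.25.
Change in producer surplus = 600.25 - 9312.25 = -8712.

-8712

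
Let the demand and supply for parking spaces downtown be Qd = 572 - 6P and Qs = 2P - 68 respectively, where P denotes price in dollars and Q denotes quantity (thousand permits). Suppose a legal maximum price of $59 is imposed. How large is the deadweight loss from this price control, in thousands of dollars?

Equilibrium: 572 - 6P = 2P - 68, so 640 = 8P and P* = 80, Q* = 92.
Because the ceiling (59) lies below the market-clearing price, it is binding.
At P = 59: Qd = 572 - 6·59 = 218 and Qs = 2·59 - 68 = 50.
Quantity traded falls to 50. At Q = 50 the demand price is (572 - 50)/6 = 87 and the supply price is (68 + 50)/2 = 59.
Deadweight loss = ½ · (87 - 59) · (92 - 50) = ½ · 28 · 42 = 588.

588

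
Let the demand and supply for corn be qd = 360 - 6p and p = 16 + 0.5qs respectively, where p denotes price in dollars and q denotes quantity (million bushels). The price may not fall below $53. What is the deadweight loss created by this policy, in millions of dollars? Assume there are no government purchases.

192

Rearranging supply gives qs = 2p - 32. Setting quantity demanded equal to quantity supplied, 360 - 6p = 2p - 32, gives p* = 49 and q* = 66.
Since 53 > 49, the floor is binding.
At p = 53: qd = 360 - 6·53 = 42 and qs = 2·53 - 32 = 74.
Quantity traded falls to 42. At q = 42 the demand price is (360 - 42)/6 = 53 and the supply price is (32 + 42)/2 = 37.
Deadweight loss = ½ · (53 - 37) · (66 - 42) = ½ · 16 · 24 = 192.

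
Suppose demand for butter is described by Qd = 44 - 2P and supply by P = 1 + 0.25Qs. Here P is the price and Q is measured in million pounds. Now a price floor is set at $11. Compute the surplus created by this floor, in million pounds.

Rearranging supply gives Qs = 4P - 4. In a free market, 44 - 2P = 4P - 4 gives the equilibrium P* = 8, Q* = 28.
Since 11 > 8, the floor is binding.
At P = 11: Qd = 44 - 2·11 = 22 and Qs = 4·11 - 4 = 40.
Surplus = Qs - Qd = 40 - 22 = 18.

18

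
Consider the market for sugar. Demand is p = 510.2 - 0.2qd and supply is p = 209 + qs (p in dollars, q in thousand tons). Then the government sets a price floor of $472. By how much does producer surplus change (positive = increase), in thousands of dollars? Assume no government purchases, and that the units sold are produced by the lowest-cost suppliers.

Rearranging demand gives qd = 2551 - 5p; rearranging supply gives qs = p - 209. In a free market, 2551 - 5p = p - 209 gives the equilibrium p* = 460, q* = 251.
Since 472 > 460, the floor is binding.
At p = 472: qd = 2551 - 5·472 = 191 and qs = 472 - 209 = 263.
Producer surplus without the control is ½ · (460 - 209) · 251 = 31500.5.
With the floor, 191 units are sold at 472. The supply price at q = 191 is 400, so PS = ½ · [(472 - 209) + (472 - 400)] · 191 = 31992.5.
Change in producer surplus = 31992.5 - 31500.5 = 492.

492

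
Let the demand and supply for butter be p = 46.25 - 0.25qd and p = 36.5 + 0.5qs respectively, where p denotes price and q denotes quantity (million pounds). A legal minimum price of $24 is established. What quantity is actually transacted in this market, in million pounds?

Rearranging demand gives qd = 185 - 4p; rearranging supply gives qs = 2p - 73. Setting quantity demanded equal to quantity supplied, 185 - 4p = 2p - 73, gives p* = 43 and q* = 13.
The floor of 24 is below the equilibrium price 43, so it is not binding; the market clears at p* = 43, q* = 13.

13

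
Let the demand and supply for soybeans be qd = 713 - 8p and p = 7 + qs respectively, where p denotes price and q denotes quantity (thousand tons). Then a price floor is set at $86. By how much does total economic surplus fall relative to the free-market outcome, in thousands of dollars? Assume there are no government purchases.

Rearranging supply gives qs = p - 7. In a free market, 713 - 8p = p - 7 gives the equilibrium p* = 80, q* = 73.
Because the floor (86) lies above the market-clearing price, it is binding.
At p = 86: qd = 713 - 8·86 = 25 and qs = 86 - 7 = 79.
Quantity traded falls to 25. At q = 25 the demand price is (713 - 25)/8 = 86 and the supply price is 7 + 25 = 32.
Deadweight loss = ½ · (86 - 32) · (73 - 25) = ½ · 54 · 48 = 1296.

1296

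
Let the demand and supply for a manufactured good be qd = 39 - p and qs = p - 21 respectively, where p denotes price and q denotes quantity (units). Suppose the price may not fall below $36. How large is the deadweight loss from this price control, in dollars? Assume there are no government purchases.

36

Equilibrium: 39 - p = p - 21, so 60 = 2p and p* = 30, q* = 9.
Because the floor (36) lies above the market-clearing price, it is binding.
At p = 36: qd = 39 - 36 = 3 and qs = 36 - 21 = 15.
Quantity traded falls to 3. At q = 3 the demand price is 39 - 3 = 36 and the supply price is 21 + 3 = 24.
Deadweight loss = ½ · (36 - 24) · (9 - 3) = ½ · 12 · 6 = 36.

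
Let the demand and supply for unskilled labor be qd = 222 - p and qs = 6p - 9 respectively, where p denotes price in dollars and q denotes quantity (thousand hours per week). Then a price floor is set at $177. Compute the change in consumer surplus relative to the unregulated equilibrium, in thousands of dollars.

In a free market, 222 - p = 6p - 9 gives the equilibrium p* = 33, q* = 189.
Because the floor (177) lies above the market-clearing price, it is binding.
At p = 177: qd = 222 - 177 = 45 and qs = 6·177 - 9 = 1053.
Consumer surplus without the control is ½ · (222 - 33) · 189 = 17860.5.
With the floor, consumers buy 45 units at 177, so CS = ½ · (222 - 177) · 45 = 1012.5.
Change in consumer surplus = 1012.5 - 17860.5 = -16848.

-16848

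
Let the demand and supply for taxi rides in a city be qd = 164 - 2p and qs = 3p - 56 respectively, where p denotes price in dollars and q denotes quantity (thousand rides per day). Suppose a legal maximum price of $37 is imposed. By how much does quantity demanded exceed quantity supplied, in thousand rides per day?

35

Equilibrium: 164 - 2p = 3p - 56, so 220 = 5p and p* = 44, q* = 76.
The ceiling of 37 is below the equilibrium price 44, so it binds.
At p = 37: qd = 164 - 2·37 = 90 and qs = 3·37 - 56 = 55.
Shortage = qd - qs = 90 - 55 = 35.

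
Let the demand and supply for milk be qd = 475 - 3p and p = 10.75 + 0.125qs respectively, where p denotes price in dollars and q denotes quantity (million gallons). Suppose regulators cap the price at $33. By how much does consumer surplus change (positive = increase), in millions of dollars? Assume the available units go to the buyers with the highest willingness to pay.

-252

Rearranging supply gives qs = 8p - 86. Equilibrium: 475 - 3p = 8p - 86, so 561 = 11p and p* = 51, q* = 322.
Because the ceiling (33) lies below the market-clearing price, it is binding.
At p = 33: qd = 475 - 3·33 = 376 and qs = 8·33 - 86 = 178.
Consumer surplus without the control is ½ · (475/3 - 51) · 322 = 51842/3.
With the ceiling, 178 units are sold at 33 (assume they go to the highest-value buyers). The demand price at q = 178 is 99, so CS = ½ · [(475/3 - 33) + (99 - 33)] · 178 = 51086/3.
Change in consumer surplus = 51086/3 - 51842/3 = -252.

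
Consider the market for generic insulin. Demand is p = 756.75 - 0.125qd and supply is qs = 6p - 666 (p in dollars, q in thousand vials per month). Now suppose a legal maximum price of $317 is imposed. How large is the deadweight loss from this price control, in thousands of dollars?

139487.25

Rearranging demand gives qd = 6054 - 8p. Setting quantity demanded equal to quantity supplied, 6054 - 8p = 6p - 666, gives p* = 480 and q* = 2214.
The ceiling of 317 is below the equilibrium price 480, so it binds.
At p = 317: qd = 6054 - 8·317 = 3518 and qs = 6·317 - 666 = 1236.
Quantity traded falls to 1236. At q = 1236 the demand price is (6054 - 1236)/8 = 602.25 and the supply price is (666 + 1236)/6 = 317.
Deadweight loss = ½ · (602.25 - 317) · (2214 - 1236) = ½ · 285.25 · 978 = 139487.25.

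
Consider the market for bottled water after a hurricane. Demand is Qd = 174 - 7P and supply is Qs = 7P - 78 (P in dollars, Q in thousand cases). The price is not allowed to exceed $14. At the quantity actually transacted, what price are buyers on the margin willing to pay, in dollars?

22

In a free market, 174 - 7P = 7P - 78 gives the equilibrium P* = 18, Q* = 48.
Because the ceiling (14) lies below the market-clearing price, it is binding.
At P = 14: Qd = 174 - 7·14 = 76 and Qs = 7·14 - 78 = 20.
Only 20 units reach the market. On the demand curve, the marginal buyer's willingness to pay at Q = 20 is (174 - 20)/7 = 22.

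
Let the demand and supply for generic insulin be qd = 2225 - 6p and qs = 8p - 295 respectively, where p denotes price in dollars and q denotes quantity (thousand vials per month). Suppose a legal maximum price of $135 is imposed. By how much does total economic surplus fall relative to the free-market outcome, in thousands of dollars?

In a free market, 2225 - 6p = 8p - 295 gives the equilibrium p* = 180, q* = 1145.
Since 135 < 180, the ceiling is binding.
At p = 135: qd = 2225 - 6·135 = 1415 and qs = 8·135 - 295 = 785.
Quantity traded falls to 785. At q = 785 the demand price is (2225 - 785)/6 = 240 and the supply price is (295 + 785)/8 = 135.
Deadweight loss = ½ · (240 - 135) · (1145 - 785) = ½ · 105 · 360 = 18900.

18900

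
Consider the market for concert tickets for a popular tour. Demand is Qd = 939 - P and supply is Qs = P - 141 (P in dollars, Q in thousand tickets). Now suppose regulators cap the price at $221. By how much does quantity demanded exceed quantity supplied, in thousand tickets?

638

Setting quantity demanded equal to quantity supplied, 939 - P = P - 141, gives P* = 540 and Q* = 399.
Since 221 < 540, the ceiling is binding.
At P = 221: Qd = 939 - 221 = 718 and Qs = 221 - 141 = 80.
Shortage = Qd - Qs = 718 - 80 = 638.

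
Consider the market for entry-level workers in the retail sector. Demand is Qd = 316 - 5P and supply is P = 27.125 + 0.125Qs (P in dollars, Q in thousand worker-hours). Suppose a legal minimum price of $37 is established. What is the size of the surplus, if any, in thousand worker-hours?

Rearranging supply gives Qs = 8P - 217. Setting quantity demanded equal to quantity supplied, 316 - 5P = 8P - 217, gives P* = 41 and Q* = 111.
The floor of 37 is below the equilibrium price 41, so it is not binding; the market clears at P* = 41, Q* = 111.
Since the control does not bind, there is no surplus.

0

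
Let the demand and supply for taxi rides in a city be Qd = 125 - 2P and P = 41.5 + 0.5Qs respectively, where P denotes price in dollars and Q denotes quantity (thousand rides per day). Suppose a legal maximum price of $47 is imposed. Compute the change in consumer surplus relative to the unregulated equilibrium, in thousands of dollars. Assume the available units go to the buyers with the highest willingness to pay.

30

Rearranging supply gives Qs = 2P - 83. Without the control the market clears where 125 - 2P = 2P - 83, i.e. P* = 52 and Q* = 21.
Because the ceiling (47) lies below the market-clearing price, it is binding.
At P = 47: Qd = 125 - 2·47 = 31 and Qs = 2·47 - 83 = 11.
Consumer surplus without the control is ½ · (62.5 - 52) · 21 = 110.25.
With the ceiling, 11 units are sold at 47 (assume they go to the highest-value buyers). The demand price at Q = 11 is 57, so CS = ½ · [(62.5 - 47) + (57 - 47)] · 11 = 140.25.
Change in consumer surplus = 140.25 - 110.25 = 30.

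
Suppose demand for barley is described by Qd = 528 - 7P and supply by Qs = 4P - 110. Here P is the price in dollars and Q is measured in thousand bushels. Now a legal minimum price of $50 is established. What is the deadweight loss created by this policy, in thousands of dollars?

In a free market, 528 - 7P = 4P - 110 gives the equilibrium P* = 58, Q* = 122.
The floor of 50 is below the equilibrium price 58, so it is not binding; the market clears at P* = 58, Q* = 122.
Since the control does not bind, no trades are prevented and deadweight loss is zero.

0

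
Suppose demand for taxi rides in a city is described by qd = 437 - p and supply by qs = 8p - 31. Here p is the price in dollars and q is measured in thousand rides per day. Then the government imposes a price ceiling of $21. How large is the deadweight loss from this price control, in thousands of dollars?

34596

Without the control the market clears where 437 - p = 8p - 31, i.e. p* = 52 and q* = 385.
Because the ceiling (21) lies below the market-clearing price, it is binding.
At p = 21: qd = 437 - 21 = 416 and qs = 8·21 - 31 = 137.
Quantity traded falls to 137. At q = 137 the demand price is 437 - 137 = 300 and the supply price is (31 + 137)/8 = 21.
Deadweight loss = ½ · (300 - 21) · (385 - 137) = ½ · 279 · 248 = 34596.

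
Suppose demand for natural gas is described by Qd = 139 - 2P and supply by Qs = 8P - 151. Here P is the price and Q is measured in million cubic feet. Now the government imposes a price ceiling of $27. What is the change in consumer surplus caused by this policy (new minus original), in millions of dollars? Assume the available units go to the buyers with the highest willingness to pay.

66

In a free market, 139 - 2P = 8P - 151 gives the equilibrium P* = 29, Q* = 81.
Since 27 < 29, the ceiling is binding.
At P = 27: Qd = 139 - 2·27 = 85 and Qs = 8·27 - 151 = 65.
Consumer surplus without the control is ½ · (69.5 - 29) · 81 = 1640.25.
With the ceiling, 65 units are sold at 27 (assume they go to the highest-value buyers). The demand price at Q = 65 is 37, so CS = ½ · [(69.5 - 27) + (37 - 27)] · 65 = 1706.25.
Change in consumer surplus = 1706.25 - 1640.25 = 66.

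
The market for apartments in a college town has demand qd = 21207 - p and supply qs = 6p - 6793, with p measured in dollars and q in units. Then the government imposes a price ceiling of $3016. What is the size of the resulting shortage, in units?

In a free market, 21207 - p = 6p - 6793 gives the equilibrium p* = 4000, q* = 17207.
Because the ceiling (3016) lies below the market-clearing price, it is binding.
At p = 3016: qd = 21207 - 3016 = 18191 and qs = 6·3016 - 6793 = 11303.
Shortage = qd - qs = 18191 - 11303 = 6888.

6888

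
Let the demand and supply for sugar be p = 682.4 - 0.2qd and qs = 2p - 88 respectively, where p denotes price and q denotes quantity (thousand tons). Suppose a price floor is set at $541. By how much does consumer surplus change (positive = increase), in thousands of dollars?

Rearranging demand gives qd = 3412 - 5p. Without the control the market clears where 3412 - 5p = 2p - 88, i.e. p* = 500 and q* = 912.
Since 541 > 500, the floor is binding.
At p = 541: qd = 3412 - 5·541 = 707 and qs = 2·541 - 88 = 994.
Consumer surplus without the control is ½ · (682.4 - 500) · 912 = 83174.4.
With the floor, consumers buy 707 units at 541, so CS = ½ · (682.4 - 541) · 707 = 49984.9.
Change in consumer surplus = 49984.9 - 83174.4 = -33189.5.

-33189.5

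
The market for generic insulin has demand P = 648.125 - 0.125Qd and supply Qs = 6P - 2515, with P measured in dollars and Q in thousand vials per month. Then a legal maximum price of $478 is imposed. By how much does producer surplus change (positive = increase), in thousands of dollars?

Rearranging demand gives Qd = 5185 - 8P. Equilibrium: 5185 - 8P = 6P - 2515, so 7700 = 14P and P* = 550, Q* = 785.
The ceiling of 478 is below the equilibrium price 550, so it binds.
At P = 478: Qd = 5185 - 8·478 = 1361 and Qs = 6·478 - 2515 = 353.
Producer surplus without the control is ½ · (550 - 2515/6) · 785 = 616225/12.
With the ceiling, producers sell 353 units at 478, so PS = ½ · (478 - 2515/6) · 353 = 124609/12.
Change in producer surplus = 124609/12 - 616225/12 = -40968.

-40968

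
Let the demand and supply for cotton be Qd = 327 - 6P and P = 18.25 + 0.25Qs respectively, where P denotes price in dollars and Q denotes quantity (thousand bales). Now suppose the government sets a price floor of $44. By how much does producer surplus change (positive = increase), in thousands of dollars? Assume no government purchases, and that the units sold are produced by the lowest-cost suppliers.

Rearranging supply gives Qs = 4P - 73. In a free market, 327 - 6P = 4P - 73 gives the equilibrium P* = 40, Q* = 87.
Because the floor (44) lies above the market-clearing price, it is binding.
At P = 44: Qd = 327 - 6·44 = 63 and Qs = 4·44 - 73 = 103.
Producer surplus without the control is ½ · (40 - 18.25) · 87 = 946.125.
With the floor, 63 units are sold at 44. The supply price at Q = 63 is 34, so PS = ½ · [(44 - 18.25) + (44 - 34)] · 63 = 1126.125.
Change in producer surplus = 1126.125 - 946.125 = 180.

180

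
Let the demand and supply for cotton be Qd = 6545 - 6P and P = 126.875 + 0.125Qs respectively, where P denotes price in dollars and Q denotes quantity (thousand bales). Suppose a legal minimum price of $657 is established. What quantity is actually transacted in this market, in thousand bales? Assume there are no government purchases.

2603

Rearranging supply gives Qs = 8P - 1015. Without the control the market clears where 6545 - 6P = 8P - 1015, i.e. P* = 540 and Q* = 3305.
The floor of 657 is above the equilibrium price 540, so it binds.
At P = 657: Qd = 6545 - 6·657 = 2603 and Qs = 8·657 - 1015 = 4241.
The quantity actually transacted is the short side, demand: 2603.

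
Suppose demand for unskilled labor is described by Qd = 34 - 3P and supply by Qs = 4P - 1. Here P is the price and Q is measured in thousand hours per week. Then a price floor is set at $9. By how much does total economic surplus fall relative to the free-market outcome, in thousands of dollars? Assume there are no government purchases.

42

Setting quantity demanded equal to quantity supplied, 34 - 3P = 4P - 1, gives P* = 5 and Q* = 19.
Because the floor (9) lies above the market-clearing price, it is binding.
At P = 9: Qd = 34 - 3·9 = 7 and Qs = 4·9 - 1 = 35.
Quantity traded falls to 7. At Q = 7 the demand price is (34 - 7)/3 = 9 and the supply price is (1 + 7)/4 = 2.
Deadweight loss = ½ · (9 - 2) · (19 - 7) = ½ · 7 · 12 = 42.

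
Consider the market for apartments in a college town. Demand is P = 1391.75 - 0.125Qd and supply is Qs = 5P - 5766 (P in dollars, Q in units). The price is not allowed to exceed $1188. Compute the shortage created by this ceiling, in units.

Rearranging demand gives Qd = 11134 - 8P. In a free market, 11134 - 8P = 5P - 5766 gives the equilibrium P* = 1300, Q* = 734.
The ceiling of 1188 is below the equilibrium price 1300, so it binds.
At P = 1188: Qd = 11134 - 8·1188 = 1630 and Qs = 5·1188 - 5766 = 174.
Shortage = Qd - Qs = 1630 - 174 = 1456.

1456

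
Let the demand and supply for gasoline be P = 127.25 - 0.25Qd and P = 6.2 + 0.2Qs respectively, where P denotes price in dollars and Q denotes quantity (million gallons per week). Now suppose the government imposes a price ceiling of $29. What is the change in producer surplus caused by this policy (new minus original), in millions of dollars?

-5936.5

Rearranging demand gives Qd = 509 - 4P; rearranging supply gives Qs = 5P - 31. Without the control the market clears where 509 - 4P = 5P - 31, i.e. P* = 60 and Q* = 269.
Since 29 < 60, the ceiling is binding.
At P = 29: Qd = 509 - 4·29 = 393 and Qs = 5·29 - 31 = 114.
Producer surplus without the control is ½ · (60 - 6.2) · 269 = 7236.1.
With the ceiling, producers sell 114 units at 29, so PS = ½ · (29 - 6.2) · 114 = 1299.6.
Change in producer surplus = 1299.6 - 7236.1 = -5936.5.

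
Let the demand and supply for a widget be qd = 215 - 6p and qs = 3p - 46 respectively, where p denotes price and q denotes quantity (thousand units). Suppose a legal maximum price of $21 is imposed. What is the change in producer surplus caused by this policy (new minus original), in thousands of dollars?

-232

In a free market, 215 - 6p = 3p - 46 gives the equilibrium p* = 29, q* = 41.
Since 21 < 29, the ceiling is binding.
At p = 21: qd = 215 - 6·21 = 89 and qs = 3·21 - 46 = 17.
Producer surplus without the control is ½ · (29 - 46/3) · 41 = 1681/6.
With the ceiling, producers sell 17 units at 21, so PS = ½ · (21 - 46/3) · 17 = 289/6.
Change in producer surplus = 289/6 - 1681/6 = -232.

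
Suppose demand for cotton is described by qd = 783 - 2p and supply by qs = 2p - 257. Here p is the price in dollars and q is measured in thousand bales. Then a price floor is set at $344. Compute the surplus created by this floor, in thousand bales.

Setting quantity demanded equal to quantity supplied, 783 - 2p = 2p - 257, gives p* = 260 and q* = 263.
The floor of 344 is above the equilibrium price 260, so it binds.
At p = 344: qd = 783 - 2·344 = 95 and qs = 2·344 - 257 = 431.
Surplus = qs - qd = 431 - 95 = 336.

336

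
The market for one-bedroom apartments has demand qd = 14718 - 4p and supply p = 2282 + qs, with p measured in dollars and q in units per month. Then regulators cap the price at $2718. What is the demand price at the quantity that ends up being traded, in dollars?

3570.5

Rearranging supply gives qs = p - 2282. Equilibrium: 14718 - 4p = p - 2282, so 17000 = 5p and p* = 3400, q* = 1118.
Because the ceiling (2718) lies below the market-clearing price, it is binding.
At p = 2718: qd = 14718 - 4·2718 = 3846 and qs = 2718 - 2282 = 436.
Only 436 units reach the market. On the demand curve, the marginal buyer's willingness to pay at q = 436 is (14718 - 436)/4 = 3570.5.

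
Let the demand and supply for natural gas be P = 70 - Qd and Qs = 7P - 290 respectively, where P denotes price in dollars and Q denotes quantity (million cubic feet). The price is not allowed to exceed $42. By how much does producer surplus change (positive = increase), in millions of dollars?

Rearranging demand gives Qd = 70 - P. Without the control the market clears where 70 - P = 7P - 290, i.e. P* = 45 and Q* = 25.
Because the ceiling (42) lies below the market-clearing price, it is binding.
At P = 42: Qd = 70 - 42 = 28 and Qs = 7·42 - 290 = 4.
Producer surplus without the control is ½ · (45 - 290/7) · 25 = 625/14.
With the ceiling, producers sell 4 units at 42, so PS = ½ · (42 - 290/7) · 4 = 8/7.
Change in producer surplus = 8/7 - 625/14 = -43.5.

-43.5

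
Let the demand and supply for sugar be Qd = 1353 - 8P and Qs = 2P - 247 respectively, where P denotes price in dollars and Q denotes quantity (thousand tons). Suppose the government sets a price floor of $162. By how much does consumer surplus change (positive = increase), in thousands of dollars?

-130

In a free market, 1353 - 8P = 2P - 247 gives the equilibrium P* = 160, Q* = 73.
The floor of 162 is above the equilibrium price 160, so it binds.
At P = 162: Qd = 1353 - 8·162 = 57 and Qs = 2·162 - 247 = 77.
Consumer surplus without the control is ½ · (169.125 - 160) · 73 = 333.0625.
With the floor, consumers buy 57 units at 162, so CS = ½ · (169.125 - 162) · 57 = 203.0625.
Change in consumer surplus = 203.0625 - 333.0625 = -130.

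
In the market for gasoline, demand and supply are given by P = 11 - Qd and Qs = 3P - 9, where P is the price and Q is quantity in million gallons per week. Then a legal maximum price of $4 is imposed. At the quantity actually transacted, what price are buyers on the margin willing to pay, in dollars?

8

Rearranging demand gives Qd = 11 - P. Equilibrium: 11 - P = 3P - 9, so 20 = 4P and P* = 5, Q* = 6.
Because the ceiling (4) lies below the market-clearing price, it is binding.
At P = 4: Qd = 11 - 4 = 7 and Qs = 3·4 - 9 = 3.
Only 3 units reach the market. On the demand curve, the marginal buyer's willingness to pay at Q = 3 is (11 - 3) = 8.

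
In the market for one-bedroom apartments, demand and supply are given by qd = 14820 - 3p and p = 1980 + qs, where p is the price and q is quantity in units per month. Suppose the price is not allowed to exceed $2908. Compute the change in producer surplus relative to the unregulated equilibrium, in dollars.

-2033608

Rearranging supply gives qs = p - 1980. Without the control the market clears where 14820 - 3p = p - 1980, i.e. p* = 4200 and q* = 2220.
The ceiling of 2908 is below the equilibrium price 4200, so it binds.
At p = 2908: qd = 14820 - 3·2908 = 6096 and qs = 2908 - 1980 = 928.
Producer surplus without the control is ½ · (4200 - 1980) · 2220 = 2464200.
With the ceiling, producers sell 928 units at 2908, so PS = ½ · (2908 - 1980) · 928 = 430592.
Change in producer surplus = 430592 - 2464200 = -2033608.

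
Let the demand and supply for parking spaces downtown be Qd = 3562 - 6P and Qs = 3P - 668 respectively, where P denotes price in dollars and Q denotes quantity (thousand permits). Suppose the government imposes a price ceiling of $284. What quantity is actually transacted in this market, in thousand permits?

184

Without the control the market clears where 3562 - 6P = 3P - 668, i.e. P* = 470 and Q* = 742.
The ceiling of 284 is below the equilibrium price 470, so it binds.
At P = 284: Qd = 3562 - 6·284 = 1858 and Qs = 3·284 - 668 = 184.
The quantity actually transacted is the short side, supply: 184.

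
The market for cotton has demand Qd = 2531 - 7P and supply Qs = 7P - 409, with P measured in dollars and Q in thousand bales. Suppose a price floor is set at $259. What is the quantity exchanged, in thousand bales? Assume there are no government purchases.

718

In a free market, 2531 - 7P = 7P - 409 gives the equilibrium P* = 210, Q* = 1061.
Because the floor (259) lies above the market-clearing price, it is binding.
At P = 259: Qd = 2531 - 7·259 = 718 and Qs = 7·259 - 409 = 1404.
The quantity actually transacted is the short side, demand: 718.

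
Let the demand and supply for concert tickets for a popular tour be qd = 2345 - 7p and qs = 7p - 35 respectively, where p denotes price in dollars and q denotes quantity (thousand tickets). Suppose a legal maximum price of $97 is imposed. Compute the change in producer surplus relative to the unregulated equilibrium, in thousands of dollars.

-65663.5

Equilibrium: 2345 - 7p = 7p - 35, so 2380 = 14p and p* = 170, q* = 1155.
Because the ceiling (97) lies below the market-clearing price, it is binding.
At p = 97: qd = 2345 - 7·97 = 1666 and qs = 7·97 - 35 = 644.
Producer surplus without the control is ½ · (170 - 5) · 1155 = 95287.5.
With the ceiling, producers sell 644 units at 97, so PS = ½ · (97 - 5) · 644 = 29624.
Change in producer surplus = 29624 - 95287.5 = -65663.5.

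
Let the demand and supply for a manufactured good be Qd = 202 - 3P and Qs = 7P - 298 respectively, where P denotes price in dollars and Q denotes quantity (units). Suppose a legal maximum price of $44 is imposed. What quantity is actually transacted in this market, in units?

Without the control the market clears where 202 - 3P = 7P - 298, i.e. P* = 50 and Q* = 52.
Since 44 < 50, the ceiling is binding.
At P = 44: Qd = 202 - 3·44 = 70 and Qs = 7·44 - 298 = 10.
The quantity actually transacted is the short side, supply: 10.

10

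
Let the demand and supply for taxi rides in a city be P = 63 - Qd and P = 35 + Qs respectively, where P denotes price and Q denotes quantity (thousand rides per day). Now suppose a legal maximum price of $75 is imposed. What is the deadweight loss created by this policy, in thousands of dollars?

Rearranging demand gives Qd = 63 - P; rearranging supply gives Qs = P - 35. In a free market, 63 - P = P - 35 gives the equilibrium P* = 49, Q* = 14.
Since 75 is above P* = 49, the ceiling does not bind and the free-market outcome prevails.
Since the control does not bind, no trades are prevented and deadweight loss is zero.

0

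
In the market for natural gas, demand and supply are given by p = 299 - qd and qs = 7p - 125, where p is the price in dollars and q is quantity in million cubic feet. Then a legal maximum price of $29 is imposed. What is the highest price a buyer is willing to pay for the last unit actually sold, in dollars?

Rearranging demand gives qd = 299 - p. Setting quantity demanded equal to quantity supplied, 299 - p = 7p - 125, gives p* = 53 and q* = 246.
The ceiling of 29 is below the equilibrium price 53, so it binds.
At p = 29: qd = 299 - 29 = 270 and qs = 7·29 - 125 = 78.
Only 78 units reach the market. On the demand curve, the marginal buyer's willingness to pay at q = 78 is (299 - 78) = 221.

221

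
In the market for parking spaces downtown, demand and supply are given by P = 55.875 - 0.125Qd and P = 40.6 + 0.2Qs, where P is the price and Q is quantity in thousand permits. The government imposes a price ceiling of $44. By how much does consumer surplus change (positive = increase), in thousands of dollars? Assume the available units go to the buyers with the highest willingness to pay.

Rearranging demand gives Qd = 447 - 8P; rearranging supply gives Qs = 5P - 203. Without the control the market clears where 447 - 8P = 5P - 203, i.e. P* = 50 and Q* = 47.
Since 44 < 50, the ceiling is binding.
At P = 44: Qd = 447 - 8·44 = 95 and Qs = 5·44 - 203 = 17.
Consumer surplus without the control is ½ · (55.875 - 50) · 47 = 138.0625.
With the ceiling, 17 units are sold at 44 (assume they go to the highest-value buyers). The demand price at Q = 17 is 53.75, so CS = ½ · [(55.875 - 44) + (53.75 - 44)] · 17 = 183.8125.
Change in consumer surplus = 183.8125 - 138.0625 = 45.75.

45.75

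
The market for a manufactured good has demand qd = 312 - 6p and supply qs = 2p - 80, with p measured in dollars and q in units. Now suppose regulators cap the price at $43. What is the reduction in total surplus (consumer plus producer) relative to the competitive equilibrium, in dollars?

In a free market, 312 - 6p = 2p - 80 gives the equilibrium p* = 49, q* = 18.
Because the ceiling (43) lies below the market-clearing price, it is binding.
At p = 43: qd = 312 - 6·43 = 54 and qs = 2·43 - 80 = 6.
Quantity traded falls to 6. At q = 6 the demand price is (312 - 6)/6 = 51 and the supply price is (80 + 6)/2 = 43.
Deadweight loss = ½ · (51 - 43) · (18 - 6) = ½ · 8 · 12 = 48.

48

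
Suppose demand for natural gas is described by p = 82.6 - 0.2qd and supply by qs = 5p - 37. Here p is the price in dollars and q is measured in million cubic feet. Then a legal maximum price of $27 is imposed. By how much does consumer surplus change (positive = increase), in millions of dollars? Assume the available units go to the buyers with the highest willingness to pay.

Rearranging demand gives qd = 413 - 5p. Without the control the market clears where 413 - 5p = 5p - 37, i.e. p* = 45 and q* = 188.
Since 27 < 45, the ceiling is binding.
At p = 27: qd = 413 - 5·27 = 278 and qs = 5·27 - 37 = 98.
Consumer surplus without the control is ½ · (82.6 - 45) · 188 = 3534.4.
With the ceiling, 98 units are sold at 27 (assume they go to the highest-value buyers). The demand price at q = 98 is 63, so CS = ½ · [(82.6 - 27) + (63 - 27)] · 98 = 4488.4.
Change in consumer surplus = 4488.4 - 3534.4 = 954.

954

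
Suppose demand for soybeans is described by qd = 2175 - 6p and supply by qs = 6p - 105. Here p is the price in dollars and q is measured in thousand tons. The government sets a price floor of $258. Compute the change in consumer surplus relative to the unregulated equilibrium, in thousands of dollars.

-56508

Setting quantity demanded equal to quantity supplied, 2175 - 6p = 6p - 105, gives p* = 190 and q* = 1035.
Since 258 > 190, the floor is binding.
At p = 258: qd = 2175 - 6·258 = 627 and qs = 6·258 - 105 = 1443.
Consumer surplus without the control is ½ · (362.5 - 190) · 1035 = 89268.75.
With the floor, consumers buy 627 units at 258, so CS = ½ · (362.5 - 258) · 627 = 32760.75.
Change in consumer surplus = 32760.75 - 89268.75 = -56508.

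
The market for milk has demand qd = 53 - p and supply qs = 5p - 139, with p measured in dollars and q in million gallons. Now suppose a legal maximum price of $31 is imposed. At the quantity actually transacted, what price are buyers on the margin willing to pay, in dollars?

37

In a free market, 53 - p = 5p - 139 gives the equilibrium p* = 32, q* = 21.
Since 31 < 32, the ceiling is binding.
At p = 31: qd = 53 - 31 = 22 and qs = 5·31 - 139 = 16.
Only 16 units reach the market. On the demand curve, the marginal buyer's willingness to pay at q = 16 is (53 - 16) = 37.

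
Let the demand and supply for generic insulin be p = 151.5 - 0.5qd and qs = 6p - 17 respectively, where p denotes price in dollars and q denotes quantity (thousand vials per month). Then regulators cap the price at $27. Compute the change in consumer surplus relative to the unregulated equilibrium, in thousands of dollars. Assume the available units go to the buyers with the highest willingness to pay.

Rearranging demand gives qd = 303 - 2p. Without the control the market clears where 303 - 2p = 6p - 17, i.e. p* = 40 and q* = 223.
Since 27 < 40, the ceiling is binding.
At p = 27: qd = 303 - 2·27 = 249 and qs = 6·27 - 17 = 145.
Consumer surplus without the control is ½ · (151.5 - 40) · 223 = 12432.25.
With the ceiling, 145 units are sold at 27 (assume they go to the highest-value buyers). The demand price at q = 145 is 79, so CS = ½ · [(151.5 - 27) + (79 - 27)] · 145 = 12796.25.
Change in consumer surplus = 12796.25 - 12432.25 = 364.

364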